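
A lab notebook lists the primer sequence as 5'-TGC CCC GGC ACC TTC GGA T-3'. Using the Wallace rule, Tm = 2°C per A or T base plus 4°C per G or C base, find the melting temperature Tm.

64°C

Base counts: A=2, C=8, G=5, T=4
AT pairs contribute 6, GC pairs contribute 13.
Tm = 4·13 + 2·6 = 52 + 12 = 64°C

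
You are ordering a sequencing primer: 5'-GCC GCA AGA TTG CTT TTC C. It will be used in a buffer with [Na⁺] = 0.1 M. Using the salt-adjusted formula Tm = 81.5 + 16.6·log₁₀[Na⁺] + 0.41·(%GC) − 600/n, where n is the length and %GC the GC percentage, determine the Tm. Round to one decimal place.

54.9°C

Length n = 19. Counting bases: T=6, A=3, C=6, G=4
G+C = 10, so %GC = 10/19 × 100 = 52.632%
Salt term: 16.6 × (-1) = -16.6
GC term: 0.41 × 52.632 = 21.579; length term: −600/19 = −31.579
Tm = 81.5 + (-16.6) + 21.579 − 31.579 = 54.9 → 54.9°C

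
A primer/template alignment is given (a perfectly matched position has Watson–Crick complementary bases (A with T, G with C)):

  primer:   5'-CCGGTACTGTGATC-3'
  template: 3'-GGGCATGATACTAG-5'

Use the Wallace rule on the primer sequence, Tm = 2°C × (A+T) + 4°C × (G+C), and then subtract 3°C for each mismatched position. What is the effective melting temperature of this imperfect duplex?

38°C

Primer base counts: A=2, T=4, G=4, C=4 → A+T=6, G+C=8
Perfect-match Tm = 2(6) + 4(8) = 12 + 32 = 44°C
Mismatches (positions where the bases are not complementary): 2 (at positions 3, 9)
Effective Tm = 44 − 2×3 = 44 − 6 = 38°C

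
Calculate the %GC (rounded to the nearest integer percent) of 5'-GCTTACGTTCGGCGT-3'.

Scanning the sequence gives T=5, C=4, A=1, G=5.
G+C = 5 + 4 = 9 out of 15 bases
%GC = 9/15 × 100 = 60% ≈ 60%

60%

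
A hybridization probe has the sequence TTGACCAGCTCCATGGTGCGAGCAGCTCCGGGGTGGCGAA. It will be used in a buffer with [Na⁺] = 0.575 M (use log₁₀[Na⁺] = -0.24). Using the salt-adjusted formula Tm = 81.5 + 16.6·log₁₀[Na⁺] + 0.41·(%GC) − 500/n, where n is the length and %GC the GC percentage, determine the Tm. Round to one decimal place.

Length n = 40. Scanning the sequence gives C=11, T=7, G=15, A=7.
G+C = 26, so %GC = 26/40 × 100 = 65%
Salt term: 16.6 × (-0.24) = -3.984
GC term: 0.41 × 65 = 26.65; length term: −500/40 = −12.5
Tm = 81.5 + (-3.984) + 26.65 − 12.5 = 91.666 → 91.7°C

91.7°C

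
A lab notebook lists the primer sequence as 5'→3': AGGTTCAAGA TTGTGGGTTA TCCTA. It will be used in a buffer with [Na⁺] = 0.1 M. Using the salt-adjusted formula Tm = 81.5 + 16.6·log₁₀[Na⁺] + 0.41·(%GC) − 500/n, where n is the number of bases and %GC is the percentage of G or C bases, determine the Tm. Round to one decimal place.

61.3°C

Length n = 25. Scanning the sequence gives G=7, A=6, T=9, C=3.
G+C = 10, so %GC = 10/25 × 100 = 40%
Salt term: 16.6 × (-1) = -16.6
GC term: 0.41 × 40 = 16.4; length term: −500/25 = −20
Tm = 81.5 + (-16.6) + 16.4 − 20 = 61.3 → 61.3°C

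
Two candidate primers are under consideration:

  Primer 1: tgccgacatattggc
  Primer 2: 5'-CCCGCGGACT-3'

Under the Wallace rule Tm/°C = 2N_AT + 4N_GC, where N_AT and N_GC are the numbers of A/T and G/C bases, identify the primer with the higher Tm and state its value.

Primer 1, 46°C

Primer 1: A+T=7, G+C=8 → Tm = 2(7)+4(8) = 46°C
Primer 2: A+T=2, G+C=8 → Tm = 2(2)+4(8) = 36°C
46°C vs 36°C → primer 1 is higher.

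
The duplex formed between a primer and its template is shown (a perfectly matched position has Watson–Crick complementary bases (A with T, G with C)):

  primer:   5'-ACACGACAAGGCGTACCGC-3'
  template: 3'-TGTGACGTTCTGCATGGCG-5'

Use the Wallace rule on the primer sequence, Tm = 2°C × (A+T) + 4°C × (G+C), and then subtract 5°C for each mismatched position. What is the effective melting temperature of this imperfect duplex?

Primer base counts: A=6, T=1, G=5, C=7 → A+T=7, G+C=12
Perfect-match Tm = 2(7) + 4(12) = 14 + 48 = 62°C
Mismatches (positions where the bases are not complementary): 3 (at positions 5, 6, 11)
Effective Tm = 62 − 3×5 = 62 − 15 = 47°C

47°C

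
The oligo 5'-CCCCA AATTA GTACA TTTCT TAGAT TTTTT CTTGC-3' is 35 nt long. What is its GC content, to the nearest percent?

Base counts: A=8, G=3, T=16, C=8
G+C = 3 + 8 = 11 out of 35 bases
%GC = 11/35 × 100 = 31.43% ≈ 31%

31%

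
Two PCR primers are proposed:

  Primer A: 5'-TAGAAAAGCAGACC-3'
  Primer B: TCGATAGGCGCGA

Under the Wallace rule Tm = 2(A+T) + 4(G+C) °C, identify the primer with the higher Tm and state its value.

Primer B, 42°C

Primer A: A+T=8, G+C=6 → Tm = 2(8)+4(6) = 40°C
Primer B: A+T=5, G+C=8 → Tm = 2(5)+4(8) = 42°C
40°C vs 42°C → primer B is higher.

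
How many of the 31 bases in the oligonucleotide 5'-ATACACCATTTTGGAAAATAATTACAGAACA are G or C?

8

Base counts: G=3, T=8, C=5, A=15
Total G or C: 3 + 5 = 8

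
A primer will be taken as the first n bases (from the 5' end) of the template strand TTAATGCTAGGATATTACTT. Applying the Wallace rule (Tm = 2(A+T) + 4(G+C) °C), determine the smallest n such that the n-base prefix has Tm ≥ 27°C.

First 10 bases: TTAATGCTAG → Tm = 26°C (< 27°C)
First 11 bases: TTAATGCTAGG → Tm = 30°C (≥ 27°C)
Since every base adds ≥2°C, Tm only increases with n, so the threshold is first crossed at n = 11.

n = 11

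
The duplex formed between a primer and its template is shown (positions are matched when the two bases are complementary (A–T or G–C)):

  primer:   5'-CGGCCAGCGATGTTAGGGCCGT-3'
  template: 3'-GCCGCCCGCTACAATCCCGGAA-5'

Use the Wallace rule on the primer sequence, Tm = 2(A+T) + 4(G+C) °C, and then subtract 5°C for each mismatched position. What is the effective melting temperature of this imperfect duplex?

Primer base counts: A=3, T=4, G=9, C=6 → A+T=7, G+C=15
Perfect-match Tm = 2(7) + 4(15) = 14 + 60 = 74°C
Mismatches (positions where the bases are not complementary): 3 (at positions 5, 6, 21)
Effective Tm = 74 − 3×5 = 74 − 15 = 59°C

59°C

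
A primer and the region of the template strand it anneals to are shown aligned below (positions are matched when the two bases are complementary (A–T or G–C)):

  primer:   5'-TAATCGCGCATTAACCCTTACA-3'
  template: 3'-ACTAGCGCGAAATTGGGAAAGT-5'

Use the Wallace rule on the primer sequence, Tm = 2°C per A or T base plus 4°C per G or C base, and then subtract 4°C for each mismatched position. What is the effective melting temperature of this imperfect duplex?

Primer base counts: A=7, T=6, G=2, C=7 → A+T=13, G+C=9
Perfect-match Tm = 2(13) + 4(9) = 26 + 36 = 62°C
Mismatches (positions where the bases are not complementary): 3 (at positions 2, 10, 20)
Effective Tm = 62 − 3×4 = 62 − 12 = 50°C

50°C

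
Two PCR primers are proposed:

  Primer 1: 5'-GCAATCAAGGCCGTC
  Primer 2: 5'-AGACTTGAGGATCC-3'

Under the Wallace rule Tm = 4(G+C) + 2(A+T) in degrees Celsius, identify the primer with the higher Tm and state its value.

Primer 1, 48°C

Primer 1: A+T=6, G+C=9 → Tm = 2(6)+4(9) = 48°C
Primer 2: A+T=7, G+C=7 → Tm = 2(7)+4(7) = 42°C
48°C vs 42°C → primer 1 is higher.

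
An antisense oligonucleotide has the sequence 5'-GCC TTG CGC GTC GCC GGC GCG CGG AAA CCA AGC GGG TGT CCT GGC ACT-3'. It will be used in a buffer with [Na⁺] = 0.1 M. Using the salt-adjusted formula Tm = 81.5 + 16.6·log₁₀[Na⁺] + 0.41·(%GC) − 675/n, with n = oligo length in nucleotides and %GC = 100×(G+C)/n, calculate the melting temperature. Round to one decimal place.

80.7°C

Length n = 48. Base counts: G=18, C=17, T=7, A=6
G+C = 35, so %GC = 35/48 × 100 = 72.917%
Salt term: 16.6 × (-1) = -16.6
GC term: 0.41 × 72.917 = 29.896; length term: −675/48 = −14.062
Tm = 81.5 + (-16.6) + 29.896 − 14.062 = 80.734 → 80.7°C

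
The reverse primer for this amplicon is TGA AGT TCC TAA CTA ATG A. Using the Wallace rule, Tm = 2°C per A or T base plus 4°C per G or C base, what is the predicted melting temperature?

Base counts: A=7, T=6, G=3, C=3
A+T = 13, G+C = 6
Tm = 4·6 + 2·13 = 24 + 26 = 50°C

50°C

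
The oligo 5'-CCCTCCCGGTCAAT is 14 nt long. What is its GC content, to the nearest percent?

Counting bases: G=2, C=7, T=3, A=2
G+C = 2 + 7 = 9 out of 14 bases
%GC = 9/14 × 100 = 64.29% ≈ 64%

64%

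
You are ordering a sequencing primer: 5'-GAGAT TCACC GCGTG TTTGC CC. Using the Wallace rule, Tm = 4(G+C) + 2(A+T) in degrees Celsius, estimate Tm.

Counting bases: A=3, T=6, G=6, C=7
A+T = 9, G+C = 13
Tm = 4·13 + 2·9 = 52 + 18 = 70°C

70°C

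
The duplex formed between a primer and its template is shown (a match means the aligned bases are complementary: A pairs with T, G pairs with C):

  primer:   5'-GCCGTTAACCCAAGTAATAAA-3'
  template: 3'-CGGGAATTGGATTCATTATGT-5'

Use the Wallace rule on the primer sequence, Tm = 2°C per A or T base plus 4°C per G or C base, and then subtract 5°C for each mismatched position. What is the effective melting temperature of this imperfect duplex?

43°C

Primer base counts: A=9, T=4, G=3, C=5 → A+T=13, G+C=8
Perfect-match Tm = 2(13) + 4(8) = 26 + 32 = 58°C
Mismatches (positions where the bases are not complementary): 3 (at positions 4, 11, 20)
Effective Tm = 58 − 3×5 = 58 − 15 = 43°C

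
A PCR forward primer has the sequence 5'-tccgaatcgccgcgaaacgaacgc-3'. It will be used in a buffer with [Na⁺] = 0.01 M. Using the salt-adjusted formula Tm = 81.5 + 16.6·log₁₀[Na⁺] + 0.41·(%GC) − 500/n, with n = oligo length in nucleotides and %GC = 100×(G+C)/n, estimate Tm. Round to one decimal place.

53.1°C

Length n = 24. Scanning the sequence gives C=9, A=7, G=6, T=2.
G+C = 15, so %GC = 15/24 × 100 = 62.5%
Salt term: 16.6 × (-2) = -33.2
GC term: 0.41 × 62.5 = 25.625; length term: −500/24 = −20.833
Tm = 81.5 + (-33.2) + 25.625 − 20.833 = 53.092 → 53.1°C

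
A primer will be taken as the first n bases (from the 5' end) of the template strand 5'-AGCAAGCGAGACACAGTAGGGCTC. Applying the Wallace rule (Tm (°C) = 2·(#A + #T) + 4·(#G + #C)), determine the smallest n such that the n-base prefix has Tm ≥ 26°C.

First 7 bases: AGCAAGC → Tm = 22°C (< 26°C)
First 8 bases: AGCAAGCG → Tm = 26°C (≥ 26°C)
Each additional base adds 2°C (A/T) or 4°C (G/C), so Tm is non-decreasing in n; n = 8 is the first length to reach 26°C.

n = 8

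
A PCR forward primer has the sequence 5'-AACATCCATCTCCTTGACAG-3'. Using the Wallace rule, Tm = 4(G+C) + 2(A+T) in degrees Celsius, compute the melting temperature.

58°C

G=2, C=7, A=6, T=5
A+T = 11, G+C = 9
Tm = 2×11 + 4×9 = 58°C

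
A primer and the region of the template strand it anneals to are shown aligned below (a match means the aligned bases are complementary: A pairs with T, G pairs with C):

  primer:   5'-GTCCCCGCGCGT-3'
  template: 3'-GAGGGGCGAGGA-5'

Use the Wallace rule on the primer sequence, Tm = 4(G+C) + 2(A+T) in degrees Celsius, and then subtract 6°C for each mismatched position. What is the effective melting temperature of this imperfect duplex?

26°C

Primer base counts: A=0, T=2, G=4, C=6 → A+T=2, G+C=10
Perfect-match Tm = 2(2) + 4(10) = 4 + 40 = 44°C
Mismatches (positions where the bases are not complementary): 3 (at positions 1, 9, 11)
Effective Tm = 44 − 3×6 = 44 − 18 = 26°C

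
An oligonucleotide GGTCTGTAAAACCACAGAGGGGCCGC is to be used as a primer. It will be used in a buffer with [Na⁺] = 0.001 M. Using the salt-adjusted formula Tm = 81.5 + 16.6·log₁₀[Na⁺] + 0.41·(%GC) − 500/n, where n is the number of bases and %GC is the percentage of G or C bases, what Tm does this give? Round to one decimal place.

37.7°C

Length n = 26. Counting bases: G=9, T=3, C=7, A=7
G+C = 16, so %GC = 16/26 × 100 = 61.538%
Salt term: 16.6 × (-3) = -49.8
GC term: 0.41 × 61.538 = 25.231; length term: −500/26 = −19.231
Tm = 81.5 + (-49.8) + 25.231 − 19.231 = 37.7 → 37.7°C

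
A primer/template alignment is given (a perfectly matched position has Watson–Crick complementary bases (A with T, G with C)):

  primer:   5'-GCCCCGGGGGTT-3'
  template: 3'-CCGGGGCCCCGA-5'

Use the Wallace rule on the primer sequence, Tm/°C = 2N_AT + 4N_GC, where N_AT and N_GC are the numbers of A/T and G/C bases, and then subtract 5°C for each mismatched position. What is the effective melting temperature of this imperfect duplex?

Primer base counts: A=0, T=2, G=6, C=4 → A+T=2, G+C=10
Perfect-match Tm = 2(2) + 4(10) = 4 + 40 = 44°C
Mismatches (positions where the bases are not complementary): 3 (at positions 2, 6, 11)
Effective Tm = 44 − 3×5 = 44 − 15 = 29°C

29°C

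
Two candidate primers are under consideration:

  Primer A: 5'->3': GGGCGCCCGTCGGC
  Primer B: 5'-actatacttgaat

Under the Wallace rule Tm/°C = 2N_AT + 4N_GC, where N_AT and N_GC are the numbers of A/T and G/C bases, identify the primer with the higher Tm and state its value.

Primer A, 54°C

Primer A: A+T=1, G+C=13 → Tm = 2(1)+4(13) = 54°C
Primer B: A+T=10, G+C=3 → Tm = 2(10)+4(3) = 32°C
54°C vs 32°C → primer A is higher.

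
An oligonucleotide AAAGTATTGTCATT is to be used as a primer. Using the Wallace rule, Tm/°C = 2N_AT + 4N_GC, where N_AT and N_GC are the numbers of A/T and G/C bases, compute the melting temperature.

T=6, G=2, A=5, C=1
So N_AT = 11 and N_GC = 3.
Tm = 2(11) + 4(3) = 22 + 12 = 34°C

34°C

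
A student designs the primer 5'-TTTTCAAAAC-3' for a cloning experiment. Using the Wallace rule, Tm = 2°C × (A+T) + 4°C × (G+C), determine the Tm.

G=0, T=4, C=2, A=4
A+T = 8, G+C = 2
Tm = 4·2 + 2·8 = 8 + 16 = 24°C

24°C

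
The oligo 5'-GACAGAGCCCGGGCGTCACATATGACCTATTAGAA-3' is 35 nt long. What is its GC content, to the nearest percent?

Scanning the sequence gives T=6, C=9, A=11, G=9.
G+C = 9 + 9 = 18 out of 35 bases
%GC = 18/35 × 100 = 51.43% ≈ 51%

51%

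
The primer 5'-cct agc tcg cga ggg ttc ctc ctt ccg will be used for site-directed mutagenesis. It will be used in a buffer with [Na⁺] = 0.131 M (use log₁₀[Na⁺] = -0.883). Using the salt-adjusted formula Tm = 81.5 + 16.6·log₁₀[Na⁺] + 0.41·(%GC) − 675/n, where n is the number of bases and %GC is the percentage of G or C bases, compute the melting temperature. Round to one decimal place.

Length n = 27. Scanning the sequence gives G=7, C=11, T=7, A=2.
G+C = 18, so %GC = 18/27 × 100 = 66.667%
Salt term: 16.6 × (-0.883) = -14.658
GC term: 0.41 × 66.667 = 27.333; length term: −675/27 = −25
Tm = 81.5 + (-14.658) + 27.333 − 25 = 69.175 → 69.2°C

69.2°C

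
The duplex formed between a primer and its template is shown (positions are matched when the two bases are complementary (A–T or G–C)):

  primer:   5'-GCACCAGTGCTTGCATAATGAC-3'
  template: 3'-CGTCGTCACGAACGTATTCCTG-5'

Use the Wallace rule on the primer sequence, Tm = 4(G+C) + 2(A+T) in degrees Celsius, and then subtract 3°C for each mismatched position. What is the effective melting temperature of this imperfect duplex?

Primer base counts: A=6, T=5, G=5, C=6 → A+T=11, G+C=11
Perfect-match Tm = 2(11) + 4(11) = 22 + 44 = 66°C
Mismatches (positions where the bases are not complementary): 2 (at positions 4, 19)
Effective Tm = 66 − 2×3 = 66 − 6 = 60°C

60°C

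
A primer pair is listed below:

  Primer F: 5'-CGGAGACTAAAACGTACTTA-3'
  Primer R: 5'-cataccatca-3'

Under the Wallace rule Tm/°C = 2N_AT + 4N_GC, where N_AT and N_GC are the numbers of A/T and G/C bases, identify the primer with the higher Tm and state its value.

Primer F: A+T=12, G+C=8 → Tm = 2(12)+4(8) = 56°C
Primer R: A+T=6, G+C=4 → Tm = 2(6)+4(4) = 28°C
56°C vs 28°C → primer F is higher.

Primer F, 56°C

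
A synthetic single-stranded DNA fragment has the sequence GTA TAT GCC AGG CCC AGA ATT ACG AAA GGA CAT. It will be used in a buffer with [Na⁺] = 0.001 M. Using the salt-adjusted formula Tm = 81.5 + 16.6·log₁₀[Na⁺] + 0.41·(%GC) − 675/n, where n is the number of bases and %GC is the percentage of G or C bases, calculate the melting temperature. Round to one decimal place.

Length n = 33. Scanning the sequence gives G=8, A=12, C=7, T=6.
G+C = 15, so %GC = 15/33 × 100 = 45.455%
Salt term: 16.6 × (-3) = -49.8
GC term: 0.41 × 45.455 = 18.637; length term: −675/33 = −20.455
Tm = 81.5 + (-49.8) + 18.637 − 20.455 = 29.882 → 29.9°C

29.9°C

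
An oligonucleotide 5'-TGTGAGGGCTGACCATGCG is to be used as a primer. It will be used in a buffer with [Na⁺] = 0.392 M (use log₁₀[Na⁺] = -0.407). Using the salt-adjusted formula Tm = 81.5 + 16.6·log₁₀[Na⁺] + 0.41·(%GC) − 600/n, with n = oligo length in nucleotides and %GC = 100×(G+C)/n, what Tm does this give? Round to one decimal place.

Length n = 19. Counting bases: A=3, T=4, C=4, G=8
G+C = 12, so %GC = 12/19 × 100 = 63.158%
Salt term: 16.6 × (-0.407) = -6.756
GC term: 0.41 × 63.158 = 25.895; length term: −600/19 = −31.579
Tm = 81.5 + (-6.756) + 25.895 − 31.579 = 69.06 → 69.1°C

69.1°C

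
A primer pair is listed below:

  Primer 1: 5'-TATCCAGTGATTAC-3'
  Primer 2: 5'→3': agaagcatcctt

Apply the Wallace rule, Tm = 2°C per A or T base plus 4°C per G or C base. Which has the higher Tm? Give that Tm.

Primer 1: A+T=9, G+C=5 → Tm = 2(9)+4(5) = 38°C
Primer 2: A+T=7, G+C=5 → Tm = 2(7)+4(5) = 34°C
38°C vs 34°C → primer 1 is higher.

Primer 1, 38°C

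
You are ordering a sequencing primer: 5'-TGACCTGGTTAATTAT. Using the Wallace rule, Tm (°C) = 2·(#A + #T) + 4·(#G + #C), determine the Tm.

Scanning the sequence gives A=4, G=3, T=7, C=2.
AT pairs contribute 11, GC pairs contribute 5.
Tm = 2(11) + 4(5) = 22 + 20 = 42°C

42°C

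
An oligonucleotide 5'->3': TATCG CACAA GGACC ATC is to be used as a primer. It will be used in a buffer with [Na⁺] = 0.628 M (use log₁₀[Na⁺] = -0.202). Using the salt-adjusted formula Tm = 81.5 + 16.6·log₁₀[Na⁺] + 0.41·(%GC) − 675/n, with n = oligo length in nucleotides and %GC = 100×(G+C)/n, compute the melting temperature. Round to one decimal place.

61.1°C

Length n = 18. T=3, G=3, A=6, C=6
G+C = 9, so %GC = 9/18 × 100 = 50%
Salt term: 16.6 × (-0.202) = -3.353
GC term: 0.41 × 50 = 20.5; length term: −675/18 = −37.5
Tm = 81.5 + (-3.353) + 20.5 − 37.5 = 61.147 → 61.1°C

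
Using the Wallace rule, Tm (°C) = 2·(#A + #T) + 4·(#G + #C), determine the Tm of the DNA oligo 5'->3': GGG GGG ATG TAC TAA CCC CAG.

68°C

Base counts: G=8, A=5, T=3, C=5
AT pairs contribute 8, GC pairs contribute 13.
Tm = 4·13 + 2·8 = 52 + 16 = 68°C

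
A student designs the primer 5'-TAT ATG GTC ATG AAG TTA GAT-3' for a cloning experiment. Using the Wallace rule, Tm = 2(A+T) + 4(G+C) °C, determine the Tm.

Scanning the sequence gives C=1, T=8, A=7, G=5.
AT pairs contribute 15, GC pairs contribute 6.
Tm = 2(15) + 4(6) = 30 + 24 = 54°C

54°C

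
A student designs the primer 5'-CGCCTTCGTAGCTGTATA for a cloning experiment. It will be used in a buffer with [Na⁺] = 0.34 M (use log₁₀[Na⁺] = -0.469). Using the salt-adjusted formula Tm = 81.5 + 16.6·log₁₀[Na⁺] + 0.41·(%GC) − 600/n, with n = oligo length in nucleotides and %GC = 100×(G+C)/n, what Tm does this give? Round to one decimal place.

60.9°C

Length n = 18. Base counts: A=3, T=6, G=4, C=5
G+C = 9, so %GC = 9/18 × 100 = 50%
Salt term: 16.6 × (-0.469) = -7.785
GC term: 0.41 × 50 = 20.5; length term: −600/18 = −33.333
Tm = 81.5 + (-7.785) + 20.5 − 33.333 = 60.882 → 60.9°C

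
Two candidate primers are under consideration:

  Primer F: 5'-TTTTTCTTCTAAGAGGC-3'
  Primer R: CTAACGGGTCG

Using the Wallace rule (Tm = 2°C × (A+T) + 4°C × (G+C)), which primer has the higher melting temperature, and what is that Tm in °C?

Primer F: A+T=11, G+C=6 → Tm = 2(11)+4(6) = 46°C
Primer R: A+T=4, G+C=7 → Tm = 2(4)+4(7) = 36°C
46°C vs 36°C → primer F is higher.

Primer F, 46°C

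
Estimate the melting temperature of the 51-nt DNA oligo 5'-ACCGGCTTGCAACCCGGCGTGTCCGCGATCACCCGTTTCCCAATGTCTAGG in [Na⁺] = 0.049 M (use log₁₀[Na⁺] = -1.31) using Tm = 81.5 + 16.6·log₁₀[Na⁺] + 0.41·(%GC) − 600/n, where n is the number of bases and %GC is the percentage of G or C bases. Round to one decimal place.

73.7°C

Length n = 51. Base counts: A=8, C=19, T=11, G=13
G+C = 32, so %GC = 32/51 × 100 = 62.745%
Salt term: 16.6 × (-1.31) = -21.746
GC term: 0.41 × 62.745 = 25.725; length term: −600/51 = −11.765
Tm = 81.5 + (-21.746) + 25.725 − 11.765 = 73.714 → 73.7°C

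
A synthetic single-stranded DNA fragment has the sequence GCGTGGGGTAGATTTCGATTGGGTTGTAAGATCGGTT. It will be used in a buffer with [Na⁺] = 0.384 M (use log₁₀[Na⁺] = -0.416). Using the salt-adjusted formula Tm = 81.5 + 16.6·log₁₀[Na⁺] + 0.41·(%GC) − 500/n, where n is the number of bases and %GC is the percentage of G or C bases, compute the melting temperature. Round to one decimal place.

81.0°C

Length n = 37. C=3, T=13, A=6, G=15
G+C = 18, so %GC = 18/37 × 100 = 48.649%
Salt term: 16.6 × (-0.416) = -6.906
GC term: 0.41 × 48.649 = 19.946; length term: −500/37 = −13.514
Tm = 81.5 + (-6.906) + 19.946 − 13.514 = 81.026 → 81.0°C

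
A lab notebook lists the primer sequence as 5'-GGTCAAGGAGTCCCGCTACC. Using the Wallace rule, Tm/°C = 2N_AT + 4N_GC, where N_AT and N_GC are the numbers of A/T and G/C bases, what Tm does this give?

66°C

Base counts: C=7, G=6, T=3, A=4
So N_AT = 7 and N_GC = 13.
Tm = 2(7) + 4(13) = 14 + 52 = 66°C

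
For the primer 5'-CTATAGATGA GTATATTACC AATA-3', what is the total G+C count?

6

Base counts: T=8, A=10, C=3, G=3
Total G or C: 3 + 3 = 6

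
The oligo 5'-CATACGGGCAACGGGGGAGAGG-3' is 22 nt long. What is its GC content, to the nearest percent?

C=4, A=6, G=11, T=1
G+C = 11 + 4 = 15 out of 22 bases
%GC = 15/22 × 100 = 68.18% ≈ 68%

68%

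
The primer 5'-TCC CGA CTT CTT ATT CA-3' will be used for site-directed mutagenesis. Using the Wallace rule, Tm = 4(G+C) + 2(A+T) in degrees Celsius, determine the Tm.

Counting bases: A=3, C=6, G=1, T=7
AT pairs contribute 10, GC pairs contribute 7.
Tm = 4·7 + 2·10 = 28 + 20 = 48°C

48°C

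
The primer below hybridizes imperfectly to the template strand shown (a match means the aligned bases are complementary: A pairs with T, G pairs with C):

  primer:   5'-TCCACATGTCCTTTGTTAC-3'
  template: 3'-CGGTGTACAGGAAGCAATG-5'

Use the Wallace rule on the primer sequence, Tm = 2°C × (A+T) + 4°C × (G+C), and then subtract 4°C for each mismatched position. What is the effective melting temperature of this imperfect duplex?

Primer base counts: A=3, T=8, G=2, C=6 → A+T=11, G+C=8
Perfect-match Tm = 2(11) + 4(8) = 22 + 32 = 54°C
Mismatches (positions where the bases are not complementary): 2 (at positions 1, 14)
Effective Tm = 54 − 2×4 = 54 − 8 = 46°C

46°C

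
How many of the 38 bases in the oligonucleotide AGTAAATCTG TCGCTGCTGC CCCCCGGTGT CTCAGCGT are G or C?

23

G=10, C=13, T=10, A=5
G+C = 10 + 13 = 23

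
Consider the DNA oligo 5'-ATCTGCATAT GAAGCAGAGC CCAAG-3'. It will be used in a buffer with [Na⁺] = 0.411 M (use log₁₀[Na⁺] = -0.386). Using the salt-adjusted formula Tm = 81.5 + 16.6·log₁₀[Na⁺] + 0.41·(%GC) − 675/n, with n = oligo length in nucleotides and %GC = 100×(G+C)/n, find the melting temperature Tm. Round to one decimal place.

Length n = 25. Scanning the sequence gives T=4, G=6, A=9, C=6.
G+C = 12, so %GC = 12/25 × 100 = 48%
Salt term: 16.6 × (-0.386) = -6.408
GC term: 0.41 × 48 = 19.68; length term: −675/25 = −27
Tm = 81.5 + (-6.408) + 19.68 − 27 = 67.772 → 67.8°C

67.8°C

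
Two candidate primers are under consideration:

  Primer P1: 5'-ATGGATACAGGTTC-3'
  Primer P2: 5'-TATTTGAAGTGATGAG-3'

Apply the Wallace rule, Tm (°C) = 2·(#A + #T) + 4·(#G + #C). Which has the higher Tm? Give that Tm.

Primer P2, 42°C

Primer P1: A+T=8, G+C=6 → Tm = 2(8)+4(6) = 40°C
Primer P2: A+T=11, G+C=5 → Tm = 2(11)+4(5) = 42°C
40°C vs 42°C → primer P2 is higher.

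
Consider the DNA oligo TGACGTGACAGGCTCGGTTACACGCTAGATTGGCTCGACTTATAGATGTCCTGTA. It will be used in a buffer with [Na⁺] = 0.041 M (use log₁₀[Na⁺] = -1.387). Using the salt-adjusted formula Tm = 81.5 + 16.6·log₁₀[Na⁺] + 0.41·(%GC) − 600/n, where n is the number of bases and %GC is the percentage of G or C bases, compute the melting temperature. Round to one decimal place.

67.7°C

Length n = 55. Base counts: T=16, G=15, A=12, C=12
G+C = 27, so %GC = 27/55 × 100 = 49.091%
Salt term: 16.6 × (-1.387) = -23.024
GC term: 0.41 × 49.091 = 20.127; length term: −600/55 = −10.909
Tm = 81.5 + (-23.024) + 20.127 − 10.909 = 67.694 → 67.7°C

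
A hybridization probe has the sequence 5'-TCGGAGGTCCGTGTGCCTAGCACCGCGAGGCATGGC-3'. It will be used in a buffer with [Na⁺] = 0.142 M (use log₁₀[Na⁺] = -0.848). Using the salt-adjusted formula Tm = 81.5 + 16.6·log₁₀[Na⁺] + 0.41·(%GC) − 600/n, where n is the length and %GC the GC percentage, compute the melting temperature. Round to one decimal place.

Length n = 36. Base counts: A=5, T=6, G=14, C=11
G+C = 25, so %GC = 25/36 × 100 = 69.444%
Salt term: 16.6 × (-0.848) = -14.077
GC term: 0.41 × 69.444 = 28.472; length term: −600/36 = −16.667
Tm = 81.5 + (-14.077) + 28.472 − 16.667 = 79.228 → 79.2°C

79.2°C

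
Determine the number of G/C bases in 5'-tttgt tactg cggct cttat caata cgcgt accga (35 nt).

16

Counting bases: A=7, T=12, G=7, C=9
Total G or C: 7 + 9 = 16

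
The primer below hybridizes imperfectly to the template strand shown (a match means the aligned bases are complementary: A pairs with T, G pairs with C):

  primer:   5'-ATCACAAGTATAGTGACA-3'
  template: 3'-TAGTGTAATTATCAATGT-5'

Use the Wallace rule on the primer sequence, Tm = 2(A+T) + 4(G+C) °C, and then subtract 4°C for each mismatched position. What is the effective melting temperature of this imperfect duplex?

32°C

Primer base counts: A=8, T=4, G=3, C=3 → A+T=12, G+C=6
Perfect-match Tm = 2(12) + 4(6) = 24 + 24 = 48°C
Mismatches (positions where the bases are not complementary): 4 (at positions 7, 8, 9, 15)
Effective Tm = 48 − 4×4 = 48 − 16 = 32°C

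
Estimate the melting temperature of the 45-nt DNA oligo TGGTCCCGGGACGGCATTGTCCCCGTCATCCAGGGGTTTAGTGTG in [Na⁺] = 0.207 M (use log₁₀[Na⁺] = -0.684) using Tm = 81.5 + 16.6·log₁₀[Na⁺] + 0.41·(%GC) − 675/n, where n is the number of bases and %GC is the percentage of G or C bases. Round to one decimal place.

80.7°C

Length n = 45. Counting bases: G=16, A=5, C=12, T=12
G+C = 28, so %GC = 28/45 × 100 = 62.222%
Salt term: 16.6 × (-0.684) = -11.354
GC term: 0.41 × 62.222 = 25.511; length term: −675/45 = −15
Tm = 81.5 + (-11.354) + 25.511 − 15 = 80.657 → 80.7°C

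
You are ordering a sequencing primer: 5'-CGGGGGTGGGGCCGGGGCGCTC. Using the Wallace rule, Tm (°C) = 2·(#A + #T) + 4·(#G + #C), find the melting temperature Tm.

Scanning the sequence gives G=14, C=6, A=0, T=2.
AT pairs contribute 2, GC pairs contribute 20.
Tm = 4·20 + 2·2 = 80 + 4 = 84°C

84°C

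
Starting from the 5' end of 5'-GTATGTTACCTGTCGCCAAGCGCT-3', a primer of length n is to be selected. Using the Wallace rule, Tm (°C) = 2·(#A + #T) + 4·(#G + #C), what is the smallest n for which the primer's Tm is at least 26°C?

n = 10

First 9 bases: GTATGTTAC → Tm = 24°C (< 26°C)
First 10 bases: GTATGTTACC → Tm = 28°C (≥ 26°C)
Each additional base adds 2°C (A/T) or 4°C (G/C), so Tm is non-decreasing in n; n = 10 is the first length to reach 26°C.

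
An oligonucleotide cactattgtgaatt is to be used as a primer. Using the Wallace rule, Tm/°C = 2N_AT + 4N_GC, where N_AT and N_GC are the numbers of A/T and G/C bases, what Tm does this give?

Base counts: T=6, A=4, C=2, G=2
AT pairs contribute 10, GC pairs contribute 4.
Tm = 2×10 + 4×4 = 36°C

36°C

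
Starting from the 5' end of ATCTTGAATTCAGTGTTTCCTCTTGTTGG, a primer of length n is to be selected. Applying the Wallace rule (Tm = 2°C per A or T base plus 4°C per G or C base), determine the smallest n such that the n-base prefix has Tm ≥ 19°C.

n = 8

First 7 bases: ATCTTGA → Tm = 18°C (< 19°C)
First 8 bases: ATCTTGAA → Tm = 20°C (≥ 19°C)
Since every base adds ≥2°C, Tm only increases with n, so the threshold is first crossed at n = 8.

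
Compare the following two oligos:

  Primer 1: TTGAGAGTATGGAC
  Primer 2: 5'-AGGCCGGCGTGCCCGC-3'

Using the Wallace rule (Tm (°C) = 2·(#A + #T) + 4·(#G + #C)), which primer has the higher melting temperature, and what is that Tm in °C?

Primer 1: A+T=8, G+C=6 → Tm = 2(8)+4(6) = 40°C
Primer 2: A+T=2, G+C=14 → Tm = 2(2)+4(14) = 60°C
40°C vs 60°C → primer 2 is higher.

Primer 2, 60°C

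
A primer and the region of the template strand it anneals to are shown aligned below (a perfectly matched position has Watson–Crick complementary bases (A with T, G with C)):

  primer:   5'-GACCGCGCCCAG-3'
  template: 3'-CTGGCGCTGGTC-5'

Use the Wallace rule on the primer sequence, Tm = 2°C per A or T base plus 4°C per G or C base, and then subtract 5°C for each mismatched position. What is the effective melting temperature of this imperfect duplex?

39°C

Primer base counts: A=2, T=0, G=4, C=6 → A+T=2, G+C=10
Perfect-match Tm = 2(2) + 4(10) = 4 + 40 = 44°C
Mismatches (positions where the bases are not complementary): 1 (at position 8)
Effective Tm = 44 − 1×5 = 44 − 5 = 39°C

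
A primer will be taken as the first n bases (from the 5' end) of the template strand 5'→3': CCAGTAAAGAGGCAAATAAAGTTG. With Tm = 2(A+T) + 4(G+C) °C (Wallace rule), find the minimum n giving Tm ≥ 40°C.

First 12 bases: CCAGTAAAGAGG → Tm = 36°C (< 40°C)
First 13 bases: CCAGTAAAGAGGC → Tm = 40°C (≥ 40°C)
Since every base adds ≥2°C, Tm only increases with n, so the threshold is first crossed at n = 13.

n = 13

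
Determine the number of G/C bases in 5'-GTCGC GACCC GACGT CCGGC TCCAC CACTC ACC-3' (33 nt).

Counting bases: A=5, C=17, G=7, T=4
Total G or C: 7 + 17 = 24

24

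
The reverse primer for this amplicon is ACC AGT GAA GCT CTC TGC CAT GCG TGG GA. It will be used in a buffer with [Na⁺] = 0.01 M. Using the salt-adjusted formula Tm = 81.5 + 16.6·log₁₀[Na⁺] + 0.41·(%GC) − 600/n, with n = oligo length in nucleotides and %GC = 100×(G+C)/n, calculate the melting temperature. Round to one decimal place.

51.6°C

Length n = 29. C=8, T=6, A=6, G=9
G+C = 17, so %GC = 17/29 × 100 = 58.621%
Salt term: 16.6 × (-2) = -33.2
GC term: 0.41 × 58.621 = 24.035; length term: −600/29 = −20.69
Tm = 81.5 + (-33.2) + 24.035 − 20.69 = 51.645 → 51.6°C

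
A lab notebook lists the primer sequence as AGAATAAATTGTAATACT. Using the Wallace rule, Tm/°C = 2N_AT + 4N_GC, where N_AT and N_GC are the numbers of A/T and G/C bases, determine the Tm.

42°C

Counting bases: A=9, C=1, T=6, G=2
A+T = 15, G+C = 3
Tm = 4·3 + 2·15 = 12 + 30 = 42°C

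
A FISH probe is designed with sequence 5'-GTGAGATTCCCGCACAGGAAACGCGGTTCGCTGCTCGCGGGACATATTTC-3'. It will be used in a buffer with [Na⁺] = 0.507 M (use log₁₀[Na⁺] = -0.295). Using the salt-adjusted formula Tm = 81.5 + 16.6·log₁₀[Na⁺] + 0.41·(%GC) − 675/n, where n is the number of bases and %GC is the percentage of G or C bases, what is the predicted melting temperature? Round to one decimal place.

Length n = 50. Scanning the sequence gives G=15, T=11, C=14, A=10.
G+C = 29, so %GC = 29/50 × 100 = 58%
Salt term: 16.6 × (-0.295) = -4.897
GC term: 0.41 × 58 = 23.78; length term: −675/50 = −13.5
Tm = 81.5 + (-4.897) + 23.78 − 13.5 = 86.883 → 86.9°C

86.9°C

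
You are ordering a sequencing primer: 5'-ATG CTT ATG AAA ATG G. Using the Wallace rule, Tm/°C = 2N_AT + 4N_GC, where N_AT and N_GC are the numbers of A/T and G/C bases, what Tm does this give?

42°C

A=6, C=1, T=5, G=4
So N_AT = 11 and N_GC = 5.
Tm = 4·5 + 2·11 = 20 + 22 = 42°C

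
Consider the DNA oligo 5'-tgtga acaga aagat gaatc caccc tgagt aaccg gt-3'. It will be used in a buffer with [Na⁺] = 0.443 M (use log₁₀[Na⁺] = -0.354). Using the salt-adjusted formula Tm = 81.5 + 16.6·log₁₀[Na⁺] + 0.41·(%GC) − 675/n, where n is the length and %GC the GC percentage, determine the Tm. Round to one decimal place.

76.2°C

Length n = 37. Scanning the sequence gives G=9, T=7, C=8, A=13.
G+C = 17, so %GC = 17/37 × 100 = 45.946%
Salt term: 16.6 × (-0.354) = -5.876
GC term: 0.41 × 45.946 = 18.838; length term: −675/37 = −18.243
Tm = 81.5 + (-5.876) + 18.838 − 18.243 = 76.219 → 76.2°C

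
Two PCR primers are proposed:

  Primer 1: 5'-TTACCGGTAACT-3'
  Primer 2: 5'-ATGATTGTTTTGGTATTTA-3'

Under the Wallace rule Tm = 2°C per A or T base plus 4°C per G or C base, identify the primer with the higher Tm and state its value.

Primer 1: A+T=7, G+C=5 → Tm = 2(7)+4(5) = 34°C
Primer 2: A+T=15, G+C=4 → Tm = 2(15)+4(4) = 46°C
34°C vs 46°C → primer 2 is higher.

Primer 2, 46°C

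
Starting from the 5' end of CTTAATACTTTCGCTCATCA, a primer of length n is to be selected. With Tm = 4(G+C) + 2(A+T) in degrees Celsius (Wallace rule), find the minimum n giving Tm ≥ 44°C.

First 15 bases: CTTAATACTTTCGCT → Tm = 40°C (< 44°C)
First 16 bases: CTTAATACTTTCGCTC → Tm = 44°C (≥ 44°C)
Each additional base adds 2°C (A/T) or 4°C (G/C), so Tm is non-decreasing in n; n = 16 is the first length to reach 44°C.

n = 16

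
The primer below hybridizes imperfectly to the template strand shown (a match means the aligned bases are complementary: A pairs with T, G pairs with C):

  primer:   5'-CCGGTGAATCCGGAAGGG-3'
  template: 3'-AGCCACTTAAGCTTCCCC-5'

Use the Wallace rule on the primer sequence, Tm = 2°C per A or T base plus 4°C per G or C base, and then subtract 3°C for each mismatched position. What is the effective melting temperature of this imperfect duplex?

48°C

Primer base counts: A=4, T=2, G=8, C=4 → A+T=6, G+C=12
Perfect-match Tm = 2(6) + 4(12) = 12 + 48 = 60°C
Mismatches (positions where the bases are not complementary): 4 (at positions 1, 10, 13, 15)
Effective Tm = 60 − 4×3 = 60 − 12 = 48°C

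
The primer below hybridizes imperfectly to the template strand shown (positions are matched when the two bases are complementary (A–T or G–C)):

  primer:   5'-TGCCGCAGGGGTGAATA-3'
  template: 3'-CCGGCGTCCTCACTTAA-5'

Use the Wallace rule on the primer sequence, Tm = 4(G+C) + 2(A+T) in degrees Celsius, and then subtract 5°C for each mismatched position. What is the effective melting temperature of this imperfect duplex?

39°C

Primer base counts: A=4, T=3, G=7, C=3 → A+T=7, G+C=10
Perfect-match Tm = 2(7) + 4(10) = 14 + 40 = 54°C
Mismatches (positions where the bases are not complementary): 3 (at positions 1, 10, 17)
Effective Tm = 54 − 3×5 = 54 − 15 = 39°C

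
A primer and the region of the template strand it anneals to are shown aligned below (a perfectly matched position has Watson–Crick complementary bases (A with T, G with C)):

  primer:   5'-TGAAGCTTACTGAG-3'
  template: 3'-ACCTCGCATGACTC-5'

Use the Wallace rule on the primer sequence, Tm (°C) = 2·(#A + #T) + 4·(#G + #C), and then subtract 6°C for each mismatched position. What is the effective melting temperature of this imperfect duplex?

28°C

Primer base counts: A=4, T=4, G=4, C=2 → A+T=8, G+C=6
Perfect-match Tm = 2(8) + 4(6) = 16 + 24 = 40°C
Mismatches (positions where the bases are not complementary): 2 (at positions 3, 7)
Effective Tm = 40 − 2×6 = 40 − 12 = 28°C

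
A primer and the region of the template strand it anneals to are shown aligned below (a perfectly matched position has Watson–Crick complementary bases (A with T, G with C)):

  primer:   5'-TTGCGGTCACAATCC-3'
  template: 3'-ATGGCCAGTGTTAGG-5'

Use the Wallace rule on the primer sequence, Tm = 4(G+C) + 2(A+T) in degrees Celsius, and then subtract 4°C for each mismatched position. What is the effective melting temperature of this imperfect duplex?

38°C

Primer base counts: A=3, T=4, G=3, C=5 → A+T=7, G+C=8
Perfect-match Tm = 2(7) + 4(8) = 14 + 32 = 46°C
Mismatches (positions where the bases are not complementary): 2 (at positions 2, 3)
Effective Tm = 46 − 2×4 = 46 − 8 = 38°C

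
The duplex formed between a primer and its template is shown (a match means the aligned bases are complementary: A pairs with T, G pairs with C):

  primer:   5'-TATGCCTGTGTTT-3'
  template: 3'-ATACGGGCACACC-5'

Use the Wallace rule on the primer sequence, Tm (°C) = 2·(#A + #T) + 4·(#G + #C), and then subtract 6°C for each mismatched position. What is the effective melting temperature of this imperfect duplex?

Primer base counts: A=1, T=7, G=3, C=2 → A+T=8, G+C=5
Perfect-match Tm = 2(8) + 4(5) = 16 + 20 = 36°C
Mismatches (positions where the bases are not complementary): 3 (at positions 7, 12, 13)
Effective Tm = 36 − 3×6 = 36 − 18 = 18°C

18°C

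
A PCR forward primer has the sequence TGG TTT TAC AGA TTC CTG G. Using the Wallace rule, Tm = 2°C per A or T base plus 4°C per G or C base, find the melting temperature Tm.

54°C

T=8, G=5, C=3, A=3
So N_AT = 11 and N_GC = 8.
Tm = 2(11) + 4(8) = 22 + 32 = 54°C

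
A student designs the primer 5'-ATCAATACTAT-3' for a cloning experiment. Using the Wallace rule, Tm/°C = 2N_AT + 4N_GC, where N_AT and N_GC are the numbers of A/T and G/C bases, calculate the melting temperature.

26°C

Scanning the sequence gives T=4, G=0, A=5, C=2.
So N_AT = 9 and N_GC = 2.
Tm = 4·2 + 2·9 = 8 + 18 = 26°C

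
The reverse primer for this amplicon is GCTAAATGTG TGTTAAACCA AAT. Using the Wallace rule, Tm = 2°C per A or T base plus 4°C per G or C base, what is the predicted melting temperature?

60°C

Scanning the sequence gives G=4, C=3, T=7, A=9.
So N_AT = 16 and N_GC = 7.
Tm = 2×16 + 4×7 = 60°C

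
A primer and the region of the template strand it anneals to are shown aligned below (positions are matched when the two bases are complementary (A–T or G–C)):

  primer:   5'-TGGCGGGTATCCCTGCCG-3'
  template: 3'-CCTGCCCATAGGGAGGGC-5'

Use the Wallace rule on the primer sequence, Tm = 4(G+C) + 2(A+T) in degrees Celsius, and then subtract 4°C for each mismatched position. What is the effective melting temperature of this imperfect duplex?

50°C

Primer base counts: A=1, T=4, G=7, C=6 → A+T=5, G+C=13
Perfect-match Tm = 2(5) + 4(13) = 10 + 52 = 62°C
Mismatches (positions where the bases are not complementary): 3 (at positions 1, 3, 15)
Effective Tm = 62 − 3×4 = 62 − 12 = 50°C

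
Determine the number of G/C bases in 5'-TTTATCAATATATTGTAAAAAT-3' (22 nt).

T=10, G=1, C=1, A=10
Total G or C: 1 + 1 = 2

2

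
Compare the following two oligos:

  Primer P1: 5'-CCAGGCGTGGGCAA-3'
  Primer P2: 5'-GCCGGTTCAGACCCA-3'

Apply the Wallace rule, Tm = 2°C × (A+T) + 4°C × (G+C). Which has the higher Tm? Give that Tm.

Primer P2, 50°C

Primer P1: A+T=4, G+C=10 → Tm = 2(4)+4(10) = 48°C
Primer P2: A+T=5, G+C=10 → Tm = 2(5)+4(10) = 50°C
48°C vs 50°C → primer P2 is higher.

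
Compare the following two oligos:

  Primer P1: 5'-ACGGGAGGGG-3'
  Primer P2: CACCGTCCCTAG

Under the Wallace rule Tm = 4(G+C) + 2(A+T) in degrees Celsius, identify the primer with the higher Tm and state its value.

Primer P2, 40°C

Primer P1: A+T=2, G+C=8 → Tm = 2(2)+4(8) = 36°C
Primer P2: A+T=4, G+C=8 → Tm = 2(4)+4(8) = 40°C
36°C vs 40°C → primer P2 is higher.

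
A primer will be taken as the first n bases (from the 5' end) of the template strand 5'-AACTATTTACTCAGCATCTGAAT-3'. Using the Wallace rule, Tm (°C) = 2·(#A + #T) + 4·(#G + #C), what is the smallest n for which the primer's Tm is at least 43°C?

n = 17

First 16 bases: AACTATTTACTCAGCA → Tm = 42°C (< 43°C)
First 17 bases: AACTATTTACTCAGCAT → Tm = 44°C (≥ 43°C)
Each additional base adds 2°C (A/T) or 4°C (G/C), so Tm is non-decreasing in n; n = 17 is the first length to reach 43°C.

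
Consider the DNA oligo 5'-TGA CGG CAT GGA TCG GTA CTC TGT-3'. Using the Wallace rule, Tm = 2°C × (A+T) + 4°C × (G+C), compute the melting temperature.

74°C

Scanning the sequence gives C=5, G=8, T=7, A=4.
A+T = 11, G+C = 13
Tm = 2×11 + 4×13 = 74°C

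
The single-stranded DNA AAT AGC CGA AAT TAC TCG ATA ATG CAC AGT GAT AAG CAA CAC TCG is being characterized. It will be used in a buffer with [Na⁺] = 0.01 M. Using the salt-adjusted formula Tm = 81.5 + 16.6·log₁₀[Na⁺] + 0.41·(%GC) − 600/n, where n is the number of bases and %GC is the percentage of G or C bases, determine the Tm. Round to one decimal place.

Length n = 45. Scanning the sequence gives C=10, A=18, T=9, G=8.
G+C = 18, so %GC = 18/45 × 100 = 40%
Salt term: 16.6 × (-2) = -33.2
GC term: 0.41 × 40 = 16.4; length term: −600/45 = −13.333
Tm = 81.5 + (-33.2) + 16.4 − 13.333 = 51.367 → 51.4°C

51.4°C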